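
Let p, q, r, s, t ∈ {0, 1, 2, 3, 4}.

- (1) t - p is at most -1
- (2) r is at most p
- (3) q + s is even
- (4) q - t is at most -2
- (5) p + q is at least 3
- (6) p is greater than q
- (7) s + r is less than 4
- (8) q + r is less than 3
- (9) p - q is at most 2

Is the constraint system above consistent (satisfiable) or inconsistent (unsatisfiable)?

Unsatisfiable

Constraints 1, 4, and 9 give t − q ≥ 2, q − p ≥ -2, p − t ≥ 1.
Adding all 3 inequalities: the left sides telescope to 0, and the right sides sum to 2 + (-2) + 1 = 1. So 0 ≥ 1, which is false.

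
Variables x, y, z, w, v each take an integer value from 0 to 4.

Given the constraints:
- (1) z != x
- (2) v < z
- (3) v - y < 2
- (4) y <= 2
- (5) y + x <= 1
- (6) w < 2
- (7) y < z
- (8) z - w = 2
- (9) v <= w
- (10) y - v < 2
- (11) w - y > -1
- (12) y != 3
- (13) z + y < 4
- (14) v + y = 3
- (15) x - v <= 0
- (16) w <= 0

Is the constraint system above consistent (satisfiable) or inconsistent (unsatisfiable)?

From constraints 9 and 16: v ≤ w ≤ 0. From constraint 4: y ≤ 2. Hence v + y ≤ 2. But constraint 14 requires v + y = 3, and 3 > 2. Contradiction.

Unsatisfiable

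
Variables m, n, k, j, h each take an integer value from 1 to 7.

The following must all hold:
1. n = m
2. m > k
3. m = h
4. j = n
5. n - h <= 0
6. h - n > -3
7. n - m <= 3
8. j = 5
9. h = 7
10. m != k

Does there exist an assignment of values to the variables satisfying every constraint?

Constraint 8 fixes j = 5 and constraint 9 fixes h = 7. Constraints 1, 3, and 4 give j = n = m = h, so j = h. But 5 ≠ 7 — contradiction.

Unsatisfiable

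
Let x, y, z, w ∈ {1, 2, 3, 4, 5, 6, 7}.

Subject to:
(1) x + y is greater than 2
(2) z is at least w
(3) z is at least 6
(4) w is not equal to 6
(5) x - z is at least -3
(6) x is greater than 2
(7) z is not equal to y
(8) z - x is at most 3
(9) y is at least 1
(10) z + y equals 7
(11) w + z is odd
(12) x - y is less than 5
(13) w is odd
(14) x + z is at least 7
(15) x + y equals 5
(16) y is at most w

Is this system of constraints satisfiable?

Satisfiable

Try x = 4, y = 1, z = 6, w = 1.
Check constraint 1: x + y = 5; constraint 5: x - z = -2; constraint 8: z - x = 2. The remaining constraints are straightforward to verify.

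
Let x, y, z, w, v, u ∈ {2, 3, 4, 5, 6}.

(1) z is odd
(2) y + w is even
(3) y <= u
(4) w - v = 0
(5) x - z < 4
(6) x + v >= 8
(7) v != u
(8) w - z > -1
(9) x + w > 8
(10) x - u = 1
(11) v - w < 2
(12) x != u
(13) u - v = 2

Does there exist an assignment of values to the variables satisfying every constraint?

Satisfiable

Setting (x, y, z, w, v, u) = (6, 3, 3, 3, 3, 5) satisfies everything: constraint 4: w - v = 0; constraint 5: x - z = 3, and the others follow.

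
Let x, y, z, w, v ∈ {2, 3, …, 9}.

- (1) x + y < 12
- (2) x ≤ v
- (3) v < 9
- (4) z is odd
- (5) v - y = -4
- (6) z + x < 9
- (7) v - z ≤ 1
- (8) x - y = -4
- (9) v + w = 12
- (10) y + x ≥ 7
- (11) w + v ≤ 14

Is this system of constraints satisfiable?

One satisfying assignment is x = 3, y = 7, z = 5, w = 9, v = 3.
For the less obvious constraints — constraint 1: x + y = 10; constraint 5: v - y = -4; constraint 6: z + x = 8 — and the others hold by inspection.

Satisfiable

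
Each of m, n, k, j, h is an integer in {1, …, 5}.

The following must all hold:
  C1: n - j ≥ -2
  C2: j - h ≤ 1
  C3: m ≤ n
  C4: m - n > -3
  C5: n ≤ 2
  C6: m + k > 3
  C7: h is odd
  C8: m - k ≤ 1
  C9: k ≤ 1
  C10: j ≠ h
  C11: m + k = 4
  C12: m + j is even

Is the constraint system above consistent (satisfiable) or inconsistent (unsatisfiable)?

From constraints 3 and 5: m ≤ n ≤ 2. From constraint 9: k ≤ 1. Hence m + k ≤ 3. But constraint 11 requires m + k = 4, and 4 > 3. Contradiction.

Unsatisfiable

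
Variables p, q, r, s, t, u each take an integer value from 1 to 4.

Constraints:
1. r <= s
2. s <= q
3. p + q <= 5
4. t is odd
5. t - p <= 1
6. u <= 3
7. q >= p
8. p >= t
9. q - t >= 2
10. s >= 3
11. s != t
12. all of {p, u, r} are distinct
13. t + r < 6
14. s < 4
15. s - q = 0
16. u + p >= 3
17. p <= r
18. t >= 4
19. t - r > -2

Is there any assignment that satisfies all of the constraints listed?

From constraints 8 and 18: p ≥ t ≥ 4. From constraints 2 and 10: q ≥ s ≥ 3. Hence p + q ≥ 7. But constraint 3 requires p + q ≤ 5, and 5 < 7. Contradiction.

Unsatisfiable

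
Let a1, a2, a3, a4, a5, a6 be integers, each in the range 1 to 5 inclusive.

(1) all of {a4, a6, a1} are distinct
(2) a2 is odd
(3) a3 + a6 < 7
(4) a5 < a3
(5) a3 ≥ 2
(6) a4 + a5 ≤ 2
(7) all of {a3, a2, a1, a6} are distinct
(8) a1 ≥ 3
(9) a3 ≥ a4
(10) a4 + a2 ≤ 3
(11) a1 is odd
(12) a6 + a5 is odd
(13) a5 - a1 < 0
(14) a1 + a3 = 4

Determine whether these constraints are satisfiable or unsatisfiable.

From constraint 8: a1 ≥ 3. From constraint 5: a3 ≥ 2. Hence a1 + a3 ≥ 5. But constraint 14 requires a1 + a3 = 4, and 4 < 5. Contradiction.

Unsatisfiable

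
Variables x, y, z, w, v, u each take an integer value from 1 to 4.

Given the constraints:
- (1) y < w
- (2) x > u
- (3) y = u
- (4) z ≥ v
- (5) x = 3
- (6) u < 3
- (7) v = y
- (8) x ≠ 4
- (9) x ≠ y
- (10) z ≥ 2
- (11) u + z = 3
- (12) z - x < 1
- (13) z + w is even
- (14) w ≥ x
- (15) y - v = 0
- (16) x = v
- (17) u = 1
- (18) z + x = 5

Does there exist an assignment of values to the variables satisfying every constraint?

Unsatisfiable

Constraint 5 fixes x = 3 and constraint 17 fixes u = 1. Constraints 3, 7, and 16 give x = v = y = u, so x = u. But 3 ≠ 1 — contradiction.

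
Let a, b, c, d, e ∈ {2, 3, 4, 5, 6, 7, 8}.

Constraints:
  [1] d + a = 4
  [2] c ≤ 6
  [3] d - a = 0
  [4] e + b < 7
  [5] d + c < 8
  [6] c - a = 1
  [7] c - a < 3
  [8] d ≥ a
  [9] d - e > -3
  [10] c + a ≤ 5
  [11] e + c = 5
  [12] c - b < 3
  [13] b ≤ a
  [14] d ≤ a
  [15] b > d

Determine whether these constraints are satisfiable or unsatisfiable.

Unsatisfiable

Constraints 8, 13, and 15 give d < b, b ≤ a, a ≤ d. Chaining: d < b ≤ a ≤ d, which forces d < d — impossible.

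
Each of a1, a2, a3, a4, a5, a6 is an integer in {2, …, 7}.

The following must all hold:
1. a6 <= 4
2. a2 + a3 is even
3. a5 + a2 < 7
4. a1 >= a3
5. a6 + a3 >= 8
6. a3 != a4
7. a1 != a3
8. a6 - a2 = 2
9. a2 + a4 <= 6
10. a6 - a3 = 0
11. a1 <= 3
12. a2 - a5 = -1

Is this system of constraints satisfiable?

Unsatisfiable

From constraint 1: a6 ≤ 4. From constraints 4 and 11: a3 ≤ a1 ≤ 3. Hence a6 + a3 ≤ 7. But constraint 5 requires a6 + a3 ≥ 8, and 8 > 7. Contradiction.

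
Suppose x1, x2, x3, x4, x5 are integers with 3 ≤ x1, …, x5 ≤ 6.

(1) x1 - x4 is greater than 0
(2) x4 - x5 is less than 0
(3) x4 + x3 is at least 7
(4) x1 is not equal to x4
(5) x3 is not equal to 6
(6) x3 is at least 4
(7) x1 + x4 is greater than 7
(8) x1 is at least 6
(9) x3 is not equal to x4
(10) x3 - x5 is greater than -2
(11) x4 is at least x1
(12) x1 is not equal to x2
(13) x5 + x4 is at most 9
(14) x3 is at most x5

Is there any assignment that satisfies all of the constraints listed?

From constraints 6 and 14: x5 ≥ x3 ≥ 4. From constraints 8 and 11: x4 ≥ x1 ≥ 6. Hence x5 + x4 ≥ 10. But constraint 13 requires x5 + x4 ≤ 9, and 9 < 10. Contradiction.

Unsatisfiable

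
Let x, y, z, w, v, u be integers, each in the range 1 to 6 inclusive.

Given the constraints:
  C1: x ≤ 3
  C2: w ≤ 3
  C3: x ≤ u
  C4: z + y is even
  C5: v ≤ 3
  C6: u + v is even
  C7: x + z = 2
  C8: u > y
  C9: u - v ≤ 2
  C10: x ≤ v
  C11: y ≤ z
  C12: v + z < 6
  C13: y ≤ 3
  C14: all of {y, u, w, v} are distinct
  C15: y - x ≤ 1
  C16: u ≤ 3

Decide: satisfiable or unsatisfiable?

Constraints 2, 5, 13, and 16 confine each of y, u, w, v to the 3 values {1, …, 3} (the domain already gives each ≥ 1).
Constraint 14 requires all 4 of them to be distinct, but only 3 values are available — impossible by the pigeonhole principle.

Unsatisfiable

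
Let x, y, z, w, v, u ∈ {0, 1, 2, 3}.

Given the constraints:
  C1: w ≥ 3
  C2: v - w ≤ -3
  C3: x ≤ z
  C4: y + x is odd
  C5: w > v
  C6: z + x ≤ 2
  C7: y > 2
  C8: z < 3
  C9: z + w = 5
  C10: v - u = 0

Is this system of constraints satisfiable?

Satisfiable

The assignment x = 0, y = 3, z = 2, w = 3, v = 0, u = 0 works:
  constraint 2 holds since v - w = -3.
  constraint 6 holds since z + x = 2.
The rest check out directly.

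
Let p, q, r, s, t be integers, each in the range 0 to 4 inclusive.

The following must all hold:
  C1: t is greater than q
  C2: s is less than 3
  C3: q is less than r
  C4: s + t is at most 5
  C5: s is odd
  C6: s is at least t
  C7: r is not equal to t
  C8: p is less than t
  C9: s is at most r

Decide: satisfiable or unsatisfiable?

Take p = 0, q = 0, r = 4, s = 1, t = 1. Then constraint 1: t = 1, q = 0; constraint 4: s + t = 2; constraint 5: s = 1 is odd, and every other listed constraint is also met.

Satisfiable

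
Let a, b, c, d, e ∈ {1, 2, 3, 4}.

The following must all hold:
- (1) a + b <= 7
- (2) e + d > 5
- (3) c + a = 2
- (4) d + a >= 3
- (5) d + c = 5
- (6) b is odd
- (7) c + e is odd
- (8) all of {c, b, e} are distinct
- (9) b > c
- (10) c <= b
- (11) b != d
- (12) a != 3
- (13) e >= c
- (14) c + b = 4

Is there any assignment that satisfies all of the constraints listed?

Satisfiable

Try a = 1, b = 3, c = 1, d = 4, e = 2.
Check constraint 1: a + b = 4; constraint 2: e + d = 6; constraint 3: c + a = 2. The remaining constraints are straightforward to verify.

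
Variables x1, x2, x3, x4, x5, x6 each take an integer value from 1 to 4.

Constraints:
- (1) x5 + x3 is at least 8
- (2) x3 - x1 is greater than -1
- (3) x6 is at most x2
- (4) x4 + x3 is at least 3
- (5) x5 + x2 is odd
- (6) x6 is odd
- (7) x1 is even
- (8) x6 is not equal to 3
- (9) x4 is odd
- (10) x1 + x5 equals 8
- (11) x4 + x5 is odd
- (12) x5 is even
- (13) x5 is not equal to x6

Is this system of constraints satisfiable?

One satisfying assignment is x1 = 4, x2 = 3, x3 = 4, x4 = 1, x5 = 4, x6 = 1.
For the less obvious constraints — constraint 1: x5 + x3 = 8; constraint 2: x3 - x1 = 0 — and the others hold by inspection.

Satisfiable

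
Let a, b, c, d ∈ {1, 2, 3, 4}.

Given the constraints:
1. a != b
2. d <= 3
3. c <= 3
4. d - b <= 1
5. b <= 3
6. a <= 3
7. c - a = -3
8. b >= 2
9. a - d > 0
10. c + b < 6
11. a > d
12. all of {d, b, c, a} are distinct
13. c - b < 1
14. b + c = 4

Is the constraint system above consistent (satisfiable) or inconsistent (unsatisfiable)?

Constraints 2, 3, 5, and 6 confine each of d, b, c, a to the 3 values {1, …, 3} (the domain already gives each ≥ 1).
Constraint 12 requires all 4 of them to be distinct, but only 3 values are available — impossible by the pigeonhole principle.

Unsatisfiable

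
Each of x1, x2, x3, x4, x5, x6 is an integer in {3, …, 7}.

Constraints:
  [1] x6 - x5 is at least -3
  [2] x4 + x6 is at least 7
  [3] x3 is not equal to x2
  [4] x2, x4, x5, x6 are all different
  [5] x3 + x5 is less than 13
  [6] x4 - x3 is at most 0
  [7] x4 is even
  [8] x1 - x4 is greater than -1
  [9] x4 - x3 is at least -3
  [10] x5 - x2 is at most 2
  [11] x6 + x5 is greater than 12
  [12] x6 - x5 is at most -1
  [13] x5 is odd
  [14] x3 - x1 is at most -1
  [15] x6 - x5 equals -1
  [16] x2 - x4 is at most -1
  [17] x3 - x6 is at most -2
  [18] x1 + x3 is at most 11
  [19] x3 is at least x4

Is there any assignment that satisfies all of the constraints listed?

Constraints 6, 10, 12, 16, and 17 give x4 − x2 ≥ 1, x2 − x5 ≥ -2, x5 − x6 ≥ 1, x6 − x3 ≥ 2, x3 − x4 ≥ 0.
Adding all 5 inequalities: the left sides telescope to 0, and the right sides sum to 1 + (-2) + 1 + 2 + 0 = 2. So 0 ≥ 2, which is false.

Unsatisfiable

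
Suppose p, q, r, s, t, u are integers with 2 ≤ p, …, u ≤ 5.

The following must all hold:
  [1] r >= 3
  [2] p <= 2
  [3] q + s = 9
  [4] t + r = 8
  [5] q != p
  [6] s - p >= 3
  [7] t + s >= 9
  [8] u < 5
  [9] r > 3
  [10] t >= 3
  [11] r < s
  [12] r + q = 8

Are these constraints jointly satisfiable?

Satisfiable

The assignment p = 2, q = 4, r = 4, s = 5, t = 4, u = 2 works:
  constraint 3 holds since q + s = 9.
  constraint 4 holds since t + r = 8.
  constraint 6 holds since s - p = 3.
The rest check out directly.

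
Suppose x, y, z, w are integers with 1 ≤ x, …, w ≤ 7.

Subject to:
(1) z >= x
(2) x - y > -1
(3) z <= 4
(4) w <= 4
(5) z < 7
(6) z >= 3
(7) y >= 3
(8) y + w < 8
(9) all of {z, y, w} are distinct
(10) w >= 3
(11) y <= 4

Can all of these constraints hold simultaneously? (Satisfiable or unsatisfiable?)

Constraints 3, 4, 6, 7, 10, and 11 confine each of z, y, w to the 2 values {3, 4}.
Constraint 9 requires all 3 of them to be distinct, but only 2 values are available — impossible by the pigeonhole principle.

Unsatisfiable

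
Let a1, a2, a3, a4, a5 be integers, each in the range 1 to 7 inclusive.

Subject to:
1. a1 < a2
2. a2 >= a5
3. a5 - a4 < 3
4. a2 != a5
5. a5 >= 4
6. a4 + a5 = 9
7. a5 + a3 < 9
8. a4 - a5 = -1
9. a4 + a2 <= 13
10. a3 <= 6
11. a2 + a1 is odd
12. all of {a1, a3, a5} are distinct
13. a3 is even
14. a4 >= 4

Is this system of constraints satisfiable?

The assignment a1 = 3, a2 = 6, a3 = 2, a4 = 4, a5 = 5 works:
  constraint 3 holds since a5 - a4 = 1.
  constraint 6 holds since a4 + a5 = 9.
  constraint 7 holds since a5 + a3 = 7.
The rest check out directly.

Satisfiable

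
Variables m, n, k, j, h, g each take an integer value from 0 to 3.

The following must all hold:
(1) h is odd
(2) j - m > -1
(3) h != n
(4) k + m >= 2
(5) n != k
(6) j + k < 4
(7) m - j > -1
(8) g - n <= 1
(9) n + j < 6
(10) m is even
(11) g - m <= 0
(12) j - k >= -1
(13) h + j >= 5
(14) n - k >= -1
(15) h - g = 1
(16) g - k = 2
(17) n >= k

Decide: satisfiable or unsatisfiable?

Try m = 2, n = 2, k = 0, j = 2, h = 3, g = 2.
Check constraint 2: j - m = 0; constraint 4: k + m = 2. The remaining constraints are straightforward to verify.

Satisfiable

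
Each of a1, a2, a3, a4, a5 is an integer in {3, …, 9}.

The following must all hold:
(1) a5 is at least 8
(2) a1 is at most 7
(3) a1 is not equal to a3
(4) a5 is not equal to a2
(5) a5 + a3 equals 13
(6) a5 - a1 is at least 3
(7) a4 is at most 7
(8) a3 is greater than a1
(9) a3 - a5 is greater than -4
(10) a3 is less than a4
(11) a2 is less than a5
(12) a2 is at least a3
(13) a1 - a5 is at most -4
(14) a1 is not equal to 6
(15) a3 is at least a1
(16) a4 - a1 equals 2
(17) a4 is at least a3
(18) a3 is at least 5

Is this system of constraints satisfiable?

Satisfiable

Try a1 = 4, a2 = 5, a3 = 5, a4 = 6, a5 = 8.
Check constraint 5: a5 + a3 = 13; constraint 6: a5 - a1 = 4; constraint 9: a3 - a5 = -3. The remaining constraints are straightforward to verify.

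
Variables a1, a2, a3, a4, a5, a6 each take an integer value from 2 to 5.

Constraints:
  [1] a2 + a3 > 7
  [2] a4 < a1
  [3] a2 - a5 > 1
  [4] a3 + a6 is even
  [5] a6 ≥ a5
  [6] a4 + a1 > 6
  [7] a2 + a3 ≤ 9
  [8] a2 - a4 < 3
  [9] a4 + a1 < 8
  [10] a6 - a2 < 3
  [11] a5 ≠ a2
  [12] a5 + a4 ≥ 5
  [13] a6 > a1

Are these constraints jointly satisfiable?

Try a1 = 4, a2 = 4, a3 = 5, a4 = 3, a5 = 2, a6 = 5.
Check constraint 1: a2 + a3 = 9; constraint 3: a2 - a5 = 2. The remaining constraints are straightforward to verify.

Satisfiable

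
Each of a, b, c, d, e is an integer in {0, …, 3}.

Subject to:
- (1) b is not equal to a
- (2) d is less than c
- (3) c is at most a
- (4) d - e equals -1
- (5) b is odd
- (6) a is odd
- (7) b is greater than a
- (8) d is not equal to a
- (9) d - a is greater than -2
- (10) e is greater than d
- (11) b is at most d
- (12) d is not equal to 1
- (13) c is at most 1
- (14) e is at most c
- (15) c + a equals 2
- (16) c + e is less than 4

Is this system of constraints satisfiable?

Constraints 3, 7, 10, 11, and 14 give b ≤ d, d < e, e ≤ c, c ≤ a, a < b. Chaining: b ≤ d < e ≤ c ≤ a < b, which forces b < b — impossible.

Unsatisfiable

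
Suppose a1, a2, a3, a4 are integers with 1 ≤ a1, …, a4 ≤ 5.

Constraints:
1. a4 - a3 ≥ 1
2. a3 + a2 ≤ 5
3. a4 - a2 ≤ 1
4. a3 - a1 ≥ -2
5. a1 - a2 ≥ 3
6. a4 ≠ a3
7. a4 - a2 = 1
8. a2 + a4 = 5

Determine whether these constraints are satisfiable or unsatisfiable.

Unsatisfiable

Constraints 1, 3, 4, and 5 give a2 − a4 ≥ -1, a4 − a3 ≥ 1, a3 − a1 ≥ -2, a1 − a2 ≥ 3.
Adding all 4 inequalities: the left sides telescope to 0, and the right sides sum to (-1) + 1 + (-2) + 3 = 1. So 0 ≥ 1, which is false.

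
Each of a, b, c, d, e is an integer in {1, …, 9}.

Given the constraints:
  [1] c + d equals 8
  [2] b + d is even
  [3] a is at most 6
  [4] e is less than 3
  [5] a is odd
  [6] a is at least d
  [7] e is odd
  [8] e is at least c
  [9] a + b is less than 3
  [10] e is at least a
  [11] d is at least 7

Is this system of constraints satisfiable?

Unsatisfiable

From constraint 11: d ≥ 7. From constraints 3 and 6: d ≤ a and a ≤ 6, so d ≤ 6. But 6 < 7, so no value of d works.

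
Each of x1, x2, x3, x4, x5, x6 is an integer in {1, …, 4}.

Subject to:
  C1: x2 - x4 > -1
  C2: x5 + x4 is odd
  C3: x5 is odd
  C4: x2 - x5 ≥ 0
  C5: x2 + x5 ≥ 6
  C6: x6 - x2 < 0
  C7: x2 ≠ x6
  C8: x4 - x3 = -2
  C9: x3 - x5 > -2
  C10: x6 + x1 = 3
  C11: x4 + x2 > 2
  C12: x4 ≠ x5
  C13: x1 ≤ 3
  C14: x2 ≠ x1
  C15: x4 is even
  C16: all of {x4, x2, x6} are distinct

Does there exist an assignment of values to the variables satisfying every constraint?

Satisfiable

Setting (x1, x2, x3, x4, x5, x6) = (2, 3, 4, 2, 3, 1) satisfies everything: constraint 1: x2 - x4 = 1; constraint 4: x2 - x5 = 0; constraint 5: x2 + x5 = 6, and the others follow.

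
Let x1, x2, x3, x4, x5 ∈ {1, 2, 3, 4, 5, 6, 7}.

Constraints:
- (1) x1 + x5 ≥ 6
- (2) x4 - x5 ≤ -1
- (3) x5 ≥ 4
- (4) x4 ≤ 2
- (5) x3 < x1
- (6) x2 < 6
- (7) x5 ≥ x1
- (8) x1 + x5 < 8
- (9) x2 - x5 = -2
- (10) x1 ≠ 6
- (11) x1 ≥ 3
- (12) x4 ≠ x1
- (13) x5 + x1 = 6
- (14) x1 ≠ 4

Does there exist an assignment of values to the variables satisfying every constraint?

From constraint 3: x5 ≥ 4. From constraint 11: x1 ≥ 3. Hence x5 + x1 ≥ 7. But constraint 13 requires x5 + x1 = 6, and 6 < 7. Contradiction.

Unsatisfiable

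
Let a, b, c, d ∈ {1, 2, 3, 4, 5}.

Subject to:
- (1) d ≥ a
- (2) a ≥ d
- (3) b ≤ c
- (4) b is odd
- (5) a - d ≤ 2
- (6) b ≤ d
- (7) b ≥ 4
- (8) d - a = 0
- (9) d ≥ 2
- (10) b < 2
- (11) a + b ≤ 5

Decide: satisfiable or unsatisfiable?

From constraints 2 and 9: a ≥ d ≥ 2. From constraint 7: b ≥ 4. Hence a + b ≥ 6. But constraint 11 requires a + b ≤ 5, and 5 < 6. Contradiction.

Unsatisfiable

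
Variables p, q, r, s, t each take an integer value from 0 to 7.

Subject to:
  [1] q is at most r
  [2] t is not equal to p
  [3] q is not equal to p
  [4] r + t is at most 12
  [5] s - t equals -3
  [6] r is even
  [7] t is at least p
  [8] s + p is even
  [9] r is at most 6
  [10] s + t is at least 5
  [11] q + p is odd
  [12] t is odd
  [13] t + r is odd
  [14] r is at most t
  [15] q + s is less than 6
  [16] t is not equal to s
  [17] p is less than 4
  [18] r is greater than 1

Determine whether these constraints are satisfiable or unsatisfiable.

Satisfiable

Take p = 0, q = 1, r = 4, s = 2, t = 5. Then constraint 4: r + t = 9; constraint 5: s - t = -3, and every other listed constraint is also met.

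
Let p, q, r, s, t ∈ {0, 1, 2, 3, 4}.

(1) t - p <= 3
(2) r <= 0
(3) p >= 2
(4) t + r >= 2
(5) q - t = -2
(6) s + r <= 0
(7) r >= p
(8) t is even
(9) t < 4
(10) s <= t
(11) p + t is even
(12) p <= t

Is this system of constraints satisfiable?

Unsatisfiable

From constraint 3: p ≥ 2. From constraints 2 and 7: p ≤ r and r ≤ 0, so p ≤ 0. But 0 < 2, so no value of p works.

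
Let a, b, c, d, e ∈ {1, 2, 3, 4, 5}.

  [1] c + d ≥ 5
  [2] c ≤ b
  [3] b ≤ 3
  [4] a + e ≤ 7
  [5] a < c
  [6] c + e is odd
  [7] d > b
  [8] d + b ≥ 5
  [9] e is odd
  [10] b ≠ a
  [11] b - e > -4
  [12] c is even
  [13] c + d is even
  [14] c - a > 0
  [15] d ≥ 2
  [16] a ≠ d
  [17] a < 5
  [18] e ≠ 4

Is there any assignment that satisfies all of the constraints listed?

One satisfying assignment is a = 1, b = 2, c = 2, d = 4, e = 3.
For the less obvious constraints — constraint 1: c + d = 6; constraint 4: a + e = 4; constraint 8: d + b = 6 — and the others hold by inspection.

Satisfiable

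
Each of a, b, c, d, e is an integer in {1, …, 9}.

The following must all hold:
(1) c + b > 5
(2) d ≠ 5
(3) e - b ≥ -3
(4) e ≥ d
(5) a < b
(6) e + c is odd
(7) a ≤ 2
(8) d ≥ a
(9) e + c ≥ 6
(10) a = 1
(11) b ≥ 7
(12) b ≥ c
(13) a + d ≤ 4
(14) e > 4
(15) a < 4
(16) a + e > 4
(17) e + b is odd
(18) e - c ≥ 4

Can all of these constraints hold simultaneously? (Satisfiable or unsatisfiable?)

Setting (a, b, c, d, e) = (1, 7, 1, 1, 6) satisfies everything: constraint 1: c + b = 8; constraint 3: e - b = -1, and the others follow.

Satisfiable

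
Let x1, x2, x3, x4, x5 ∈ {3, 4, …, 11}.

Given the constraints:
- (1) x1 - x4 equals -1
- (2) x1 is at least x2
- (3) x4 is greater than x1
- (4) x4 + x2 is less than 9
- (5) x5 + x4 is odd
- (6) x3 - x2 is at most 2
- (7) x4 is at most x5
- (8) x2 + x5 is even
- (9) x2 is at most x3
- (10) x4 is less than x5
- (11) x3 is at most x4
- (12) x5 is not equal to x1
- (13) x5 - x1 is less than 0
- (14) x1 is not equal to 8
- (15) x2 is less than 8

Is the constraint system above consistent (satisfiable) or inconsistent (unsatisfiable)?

Constraints 3, 10, and 13 give x5 < x1, x1 < x4, x4 < x5. Chaining: x5 < x1 < x4 < x5, which forces x5 < x5 — impossible.

Unsatisfiable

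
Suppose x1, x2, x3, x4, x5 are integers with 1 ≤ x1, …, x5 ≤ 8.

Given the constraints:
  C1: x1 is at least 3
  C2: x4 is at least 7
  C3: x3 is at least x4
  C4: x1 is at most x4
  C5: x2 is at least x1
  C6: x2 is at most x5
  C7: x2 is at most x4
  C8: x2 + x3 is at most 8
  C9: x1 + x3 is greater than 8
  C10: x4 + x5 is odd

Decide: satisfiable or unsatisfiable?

From constraints 1 and 5: x2 ≥ x1 ≥ 3. From constraints 2 and 3: x3 ≥ x4 ≥ 7. Hence x2 + x3 ≥ 10. But constraint 8 requires x2 + x3 ≤ 8, and 8 < 10. Contradiction.

Unsatisfiable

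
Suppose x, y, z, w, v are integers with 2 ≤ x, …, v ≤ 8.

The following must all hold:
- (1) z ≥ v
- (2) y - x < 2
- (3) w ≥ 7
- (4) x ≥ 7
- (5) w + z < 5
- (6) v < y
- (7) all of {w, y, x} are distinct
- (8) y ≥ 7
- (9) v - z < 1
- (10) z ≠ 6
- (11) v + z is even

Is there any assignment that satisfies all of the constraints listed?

Constraints 3, 4, and 8 confine each of w, y, x to the 2 values {7, 8} (the domain already gives each ≤ 8).
Constraint 7 requires all 3 of them to be distinct, but only 2 values are available — impossible by the pigeonhole principle.

Unsatisfiable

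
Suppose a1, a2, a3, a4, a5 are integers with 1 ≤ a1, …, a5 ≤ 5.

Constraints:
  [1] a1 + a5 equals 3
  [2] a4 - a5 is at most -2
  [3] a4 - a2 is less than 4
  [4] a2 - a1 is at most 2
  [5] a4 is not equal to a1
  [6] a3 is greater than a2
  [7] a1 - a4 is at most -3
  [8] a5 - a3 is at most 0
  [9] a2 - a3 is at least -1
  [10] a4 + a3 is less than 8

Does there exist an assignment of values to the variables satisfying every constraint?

Constraints 2, 4, 7, 8, and 9 give a1 − a2 ≥ -2, a2 − a3 ≥ -1, a3 − a5 ≥ 0, a5 − a4 ≥ 2, a4 − a1 ≥ 3.
Adding all 5 inequalities: the left sides telescope to 0, and the right sides sum to (-2) + (-1) + 0 + 2 + 3 = 2. So 0 ≥ 2, which is false.

Unsatisfiable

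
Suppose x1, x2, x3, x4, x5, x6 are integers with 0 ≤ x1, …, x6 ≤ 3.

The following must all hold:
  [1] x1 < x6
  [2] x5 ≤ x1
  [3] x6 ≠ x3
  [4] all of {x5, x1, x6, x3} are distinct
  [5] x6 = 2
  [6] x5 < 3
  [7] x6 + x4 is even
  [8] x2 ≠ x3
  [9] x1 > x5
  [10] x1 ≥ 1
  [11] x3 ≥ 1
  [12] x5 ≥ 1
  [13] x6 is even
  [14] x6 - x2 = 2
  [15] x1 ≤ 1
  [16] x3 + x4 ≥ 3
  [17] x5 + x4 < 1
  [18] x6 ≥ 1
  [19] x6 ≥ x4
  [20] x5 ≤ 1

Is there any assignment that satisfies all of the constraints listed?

Constraints 10, 11, 12, and 18 confine each of x5, x1, x6, x3 to the 3 values {1, …, 3} (the domain already gives each ≤ 3).
Constraint 4 requires all 4 of them to be distinct, but only 3 values are available — impossible by the pigeonhole principle.

Unsatisfiable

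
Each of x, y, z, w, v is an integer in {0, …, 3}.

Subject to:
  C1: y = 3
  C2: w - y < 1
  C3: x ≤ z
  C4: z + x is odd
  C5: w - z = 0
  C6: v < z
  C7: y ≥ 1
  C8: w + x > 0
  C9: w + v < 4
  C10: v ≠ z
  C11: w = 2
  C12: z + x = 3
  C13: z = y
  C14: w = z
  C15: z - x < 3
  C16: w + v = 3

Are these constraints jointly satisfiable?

Constraint 11 fixes w = 2 and constraint 1 fixes y = 3. Constraints 13 and 14 give w = z = y, so w = y. But 2 ≠ 3 — contradiction.

Unsatisfiable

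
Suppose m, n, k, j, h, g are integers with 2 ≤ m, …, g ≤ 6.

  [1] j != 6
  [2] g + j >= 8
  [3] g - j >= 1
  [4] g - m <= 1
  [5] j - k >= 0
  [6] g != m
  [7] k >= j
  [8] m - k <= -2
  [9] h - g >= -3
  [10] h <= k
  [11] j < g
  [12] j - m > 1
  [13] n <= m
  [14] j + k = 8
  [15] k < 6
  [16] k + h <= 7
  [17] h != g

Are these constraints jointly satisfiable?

Unsatisfiable

Constraints 3, 4, 5, and 8 give j − k ≥ 0, k − m ≥ 2, m − g ≥ -1, g − j ≥ 1.
Adding all 4 inequalities: the left sides telescope to 0, and the right sides sum to 0 + 2 + (-1) + 1 = 2. So 0 ≥ 2, which is false.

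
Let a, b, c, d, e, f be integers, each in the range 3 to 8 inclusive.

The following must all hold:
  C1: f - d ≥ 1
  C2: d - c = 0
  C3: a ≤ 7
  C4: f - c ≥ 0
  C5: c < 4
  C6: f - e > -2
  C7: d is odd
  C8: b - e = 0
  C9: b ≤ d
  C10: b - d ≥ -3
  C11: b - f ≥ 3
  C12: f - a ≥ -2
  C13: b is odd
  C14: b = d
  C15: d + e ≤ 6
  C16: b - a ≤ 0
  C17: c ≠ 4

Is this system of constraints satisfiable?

Constraints 11, 12, and 16 give f − a ≥ -2, a − b ≥ 0, b − f ≥ 3.
Adding all 3 inequalities: the left sides telescope to 0, and the right sides sum to (-2) + 0 + 3 = 1. So 0 ≥ 1, which is false.

Unsatisfiable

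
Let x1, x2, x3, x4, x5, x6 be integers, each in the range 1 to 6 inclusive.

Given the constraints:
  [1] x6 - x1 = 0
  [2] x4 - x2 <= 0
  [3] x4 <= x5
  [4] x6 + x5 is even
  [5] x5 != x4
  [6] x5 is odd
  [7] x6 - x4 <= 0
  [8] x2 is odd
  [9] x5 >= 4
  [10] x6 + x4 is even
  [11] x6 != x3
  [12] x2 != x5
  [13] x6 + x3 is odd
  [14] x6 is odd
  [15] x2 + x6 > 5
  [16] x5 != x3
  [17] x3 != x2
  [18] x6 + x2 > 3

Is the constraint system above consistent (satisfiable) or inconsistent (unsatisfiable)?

Satisfiable

Setting (x1, x2, x3, x4, x5, x6) = (3, 3, 6, 3, 5, 3) satisfies everything: constraint 1: x6 - x1 = 0; constraint 2: x4 - x2 = 0, and the others follow.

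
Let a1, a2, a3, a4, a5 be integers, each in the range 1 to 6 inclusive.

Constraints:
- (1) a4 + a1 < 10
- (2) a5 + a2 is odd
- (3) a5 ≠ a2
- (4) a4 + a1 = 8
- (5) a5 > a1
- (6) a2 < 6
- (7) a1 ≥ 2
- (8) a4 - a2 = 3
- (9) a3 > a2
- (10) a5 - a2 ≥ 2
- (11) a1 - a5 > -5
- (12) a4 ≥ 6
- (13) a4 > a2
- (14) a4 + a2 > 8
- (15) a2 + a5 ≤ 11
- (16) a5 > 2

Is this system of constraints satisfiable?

Satisfiable

Try a1 = 2, a2 = 3, a3 = 6, a4 = 6, a5 = 6.
Check constraint 1: a4 + a1 = 8; constraint 4: a4 + a1 = 8. The remaining constraints are straightforward to verify.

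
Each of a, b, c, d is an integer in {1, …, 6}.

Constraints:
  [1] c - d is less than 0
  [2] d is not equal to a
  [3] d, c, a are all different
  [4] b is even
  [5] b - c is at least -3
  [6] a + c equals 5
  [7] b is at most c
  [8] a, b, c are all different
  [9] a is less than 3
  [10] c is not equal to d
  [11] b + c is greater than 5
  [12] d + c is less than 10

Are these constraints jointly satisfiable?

Satisfiable

The assignment a = 1, b = 2, c = 4, d = 5 works:
  constraint 1 holds since c - d = -1.
  constraint 5 holds since b - c = -2.
The rest check out directly.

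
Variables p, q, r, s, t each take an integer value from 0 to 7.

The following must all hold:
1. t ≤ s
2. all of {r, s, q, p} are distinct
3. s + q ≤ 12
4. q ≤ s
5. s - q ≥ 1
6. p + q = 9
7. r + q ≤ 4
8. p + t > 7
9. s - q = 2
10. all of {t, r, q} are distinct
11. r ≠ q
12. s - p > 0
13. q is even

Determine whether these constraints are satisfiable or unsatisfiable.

The assignment p = 5, q = 4, r = 0, s = 6, t = 5 works:
  constraint 3 holds since s + q = 10.
  constraint 5 holds since s - q = 2.
  constraint 6 holds since p + q = 9.
The rest check out directly.

Satisfiable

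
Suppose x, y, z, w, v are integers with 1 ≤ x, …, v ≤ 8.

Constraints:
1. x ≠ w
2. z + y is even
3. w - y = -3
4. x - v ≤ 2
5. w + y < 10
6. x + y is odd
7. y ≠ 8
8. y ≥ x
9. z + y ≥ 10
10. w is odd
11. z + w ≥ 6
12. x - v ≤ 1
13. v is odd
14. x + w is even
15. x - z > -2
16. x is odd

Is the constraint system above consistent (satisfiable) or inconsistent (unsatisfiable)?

One satisfying assignment is x = 5, y = 6, z = 6, w = 3, v = 5.
For the less obvious constraints — constraint 3: w - y = -3; constraint 4: x - v = 0 — and the others hold by inspection.

Satisfiable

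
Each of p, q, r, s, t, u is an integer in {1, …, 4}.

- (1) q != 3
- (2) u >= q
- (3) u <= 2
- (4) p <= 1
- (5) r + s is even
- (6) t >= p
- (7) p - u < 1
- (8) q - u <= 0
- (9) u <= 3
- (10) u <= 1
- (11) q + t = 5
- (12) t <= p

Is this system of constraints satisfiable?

Unsatisfiable

From constraints 2 and 9: q ≤ u ≤ 3. From constraints 4 and 12: t ≤ p ≤ 1. Hence q + t ≤ 4. But constraint 11 requires q + t = 5, and 5 > 4. Contradiction.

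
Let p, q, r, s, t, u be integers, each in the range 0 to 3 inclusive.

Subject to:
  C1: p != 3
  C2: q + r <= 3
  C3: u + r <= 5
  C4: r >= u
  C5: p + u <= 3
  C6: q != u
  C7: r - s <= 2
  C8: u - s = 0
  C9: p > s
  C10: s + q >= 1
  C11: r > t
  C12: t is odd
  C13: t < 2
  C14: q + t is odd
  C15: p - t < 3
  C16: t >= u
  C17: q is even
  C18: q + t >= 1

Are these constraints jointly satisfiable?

Take p = 2, q = 0, r = 2, s = 1, t = 1, u = 1. Then constraint 2: q + r = 2; constraint 3: u + r = 3, and every other listed constraint is also met.

Satisfiable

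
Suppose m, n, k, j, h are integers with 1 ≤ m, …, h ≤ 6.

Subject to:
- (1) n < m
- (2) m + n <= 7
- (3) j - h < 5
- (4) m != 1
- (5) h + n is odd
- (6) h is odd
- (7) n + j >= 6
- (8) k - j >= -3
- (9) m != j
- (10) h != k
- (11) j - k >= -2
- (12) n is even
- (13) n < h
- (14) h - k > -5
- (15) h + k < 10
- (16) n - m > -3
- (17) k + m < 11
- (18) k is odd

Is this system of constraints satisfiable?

The assignment m = 3, n = 2, k = 5, j = 6, h = 3 works:
  constraint 2 holds since m + n = 5.
  constraint 3 holds since j - h = 3.
  constraint 7 holds since n + j = 8.
The rest check out directly.

Satisfiable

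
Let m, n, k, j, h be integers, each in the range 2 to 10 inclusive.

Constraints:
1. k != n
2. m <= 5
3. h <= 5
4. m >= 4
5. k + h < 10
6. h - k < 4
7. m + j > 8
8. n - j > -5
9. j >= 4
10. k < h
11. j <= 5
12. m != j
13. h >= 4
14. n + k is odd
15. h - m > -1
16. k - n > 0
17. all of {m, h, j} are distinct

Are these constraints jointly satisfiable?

Unsatisfiable

Constraints 2, 3, 4, 9, 11, and 13 confine each of m, h, j to the 2 values {4, 5}.
Constraint 17 requires all 3 of them to be distinct, but only 2 values are available — impossible by the pigeonhole principle.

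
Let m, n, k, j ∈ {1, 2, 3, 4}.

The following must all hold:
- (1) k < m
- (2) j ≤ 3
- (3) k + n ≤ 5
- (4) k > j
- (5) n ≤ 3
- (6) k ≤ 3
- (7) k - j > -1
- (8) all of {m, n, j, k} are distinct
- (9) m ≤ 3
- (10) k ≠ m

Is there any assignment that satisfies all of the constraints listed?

Constraints 2, 5, 6, and 9 confine each of m, n, j, k to the 3 values {1, …, 3} (the domain already gives each ≥ 1).
Constraint 8 requires all 4 of them to be distinct, but only 3 values are available — impossible by the pigeonhole principle.

Unsatisfiable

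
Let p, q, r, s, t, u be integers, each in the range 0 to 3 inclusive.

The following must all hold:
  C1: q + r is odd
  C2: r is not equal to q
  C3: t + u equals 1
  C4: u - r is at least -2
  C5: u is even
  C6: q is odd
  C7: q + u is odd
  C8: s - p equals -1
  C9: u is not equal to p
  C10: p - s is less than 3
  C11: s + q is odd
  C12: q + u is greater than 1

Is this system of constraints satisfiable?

Satisfiable

Take p = 3, q = 3, r = 2, s = 2, t = 1, u = 0. Then constraint 3: t + u = 1; constraint 4: u - r = -2; constraint 8: s - p = -1, and every other listed constraint is also met.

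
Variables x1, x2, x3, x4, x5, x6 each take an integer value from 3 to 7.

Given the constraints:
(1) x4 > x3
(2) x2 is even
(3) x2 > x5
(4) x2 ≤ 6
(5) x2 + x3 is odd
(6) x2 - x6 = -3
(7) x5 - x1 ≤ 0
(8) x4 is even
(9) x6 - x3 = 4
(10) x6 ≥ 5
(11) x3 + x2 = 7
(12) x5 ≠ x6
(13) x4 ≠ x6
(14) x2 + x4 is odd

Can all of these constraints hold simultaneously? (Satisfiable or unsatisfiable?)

Constraint 2 makes x2 even and constraint 8 makes x4 even, so x2 + x4 must be even. Constraint 14 says x2 + x4 is odd — contradiction.

Unsatisfiable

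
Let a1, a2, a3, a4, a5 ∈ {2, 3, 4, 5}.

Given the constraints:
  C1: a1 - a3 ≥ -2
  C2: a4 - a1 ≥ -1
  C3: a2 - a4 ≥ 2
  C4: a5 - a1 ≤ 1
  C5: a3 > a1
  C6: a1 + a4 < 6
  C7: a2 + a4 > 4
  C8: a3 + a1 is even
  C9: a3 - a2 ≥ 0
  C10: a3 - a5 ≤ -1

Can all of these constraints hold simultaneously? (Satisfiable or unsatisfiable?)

Unsatisfiable

Constraints 2, 3, 4, 9, and 10 give a1 − a5 ≥ -1, a5 − a3 ≥ 1, a3 − a2 ≥ 0, a2 − a4 ≥ 2, a4 − a1 ≥ -1.
Adding all 5 inequalities: the left sides telescope to 0, and the right sides sum to (-1) + 1 + 0 + 2 + (-1) = 1. So 0 ≥ 1, which is false.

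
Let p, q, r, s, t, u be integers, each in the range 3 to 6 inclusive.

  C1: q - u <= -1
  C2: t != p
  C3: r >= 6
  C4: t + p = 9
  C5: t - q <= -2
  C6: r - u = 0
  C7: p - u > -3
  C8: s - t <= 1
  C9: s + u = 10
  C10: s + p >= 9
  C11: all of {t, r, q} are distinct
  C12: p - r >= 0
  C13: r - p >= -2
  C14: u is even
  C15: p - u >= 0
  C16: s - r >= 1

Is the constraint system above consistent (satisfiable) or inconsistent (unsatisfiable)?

Constraints 1, 5, 8, 13, 15, and 16 give u − q ≥ 1, q − t ≥ 2, t − s ≥ -1, s − r ≥ 1, r − p ≥ -2, p − u ≥ 0.
Adding all 6 inequalities: the left sides telescope to 0, and the right sides sum to 1 + 2 + (-1) + 1 + (-2) + 0 = 1. So 0 ≥ 1, which is false.

Unsatisfiable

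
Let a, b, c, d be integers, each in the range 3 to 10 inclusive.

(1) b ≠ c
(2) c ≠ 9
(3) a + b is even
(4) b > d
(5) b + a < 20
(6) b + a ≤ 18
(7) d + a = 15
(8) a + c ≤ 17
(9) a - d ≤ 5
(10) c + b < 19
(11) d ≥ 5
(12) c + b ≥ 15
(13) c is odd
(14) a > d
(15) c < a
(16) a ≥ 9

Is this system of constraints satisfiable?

Satisfiable

Setting (a, b, c, d) = (9, 9, 7, 6) satisfies everything: constraint 5: b + a = 18; constraint 6: b + a = 18, and the others follow.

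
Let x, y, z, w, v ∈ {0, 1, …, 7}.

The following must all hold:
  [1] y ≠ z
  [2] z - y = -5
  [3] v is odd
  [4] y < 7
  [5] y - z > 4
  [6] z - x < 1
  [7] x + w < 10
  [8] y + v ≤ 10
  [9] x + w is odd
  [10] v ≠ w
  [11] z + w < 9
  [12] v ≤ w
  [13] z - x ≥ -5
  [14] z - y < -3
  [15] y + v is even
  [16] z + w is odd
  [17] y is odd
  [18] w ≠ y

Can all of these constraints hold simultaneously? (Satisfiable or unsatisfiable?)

Take x = 2, y = 5, z = 0, w = 7, v = 5. Then constraint 2: z - y = -5; constraint 5: y - z = 5, and every other listed constraint is also met.

Satisfiable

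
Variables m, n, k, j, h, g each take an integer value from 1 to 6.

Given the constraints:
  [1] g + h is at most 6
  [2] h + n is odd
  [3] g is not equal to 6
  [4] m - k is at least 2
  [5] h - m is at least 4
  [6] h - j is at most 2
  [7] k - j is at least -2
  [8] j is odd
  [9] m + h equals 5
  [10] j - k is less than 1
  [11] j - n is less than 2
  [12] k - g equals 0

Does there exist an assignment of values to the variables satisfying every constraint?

Unsatisfiable

Constraints 4, 5, 6, and 7 give m − k ≥ 2, k − j ≥ -2, j − h ≥ -2, h − m ≥ 4.
Adding all 4 inequalities: the left sides telescope to 0, and the right sides sum to 2 + (-2) + (-2) + 4 = 2. So 0 ≥ 2, which is false.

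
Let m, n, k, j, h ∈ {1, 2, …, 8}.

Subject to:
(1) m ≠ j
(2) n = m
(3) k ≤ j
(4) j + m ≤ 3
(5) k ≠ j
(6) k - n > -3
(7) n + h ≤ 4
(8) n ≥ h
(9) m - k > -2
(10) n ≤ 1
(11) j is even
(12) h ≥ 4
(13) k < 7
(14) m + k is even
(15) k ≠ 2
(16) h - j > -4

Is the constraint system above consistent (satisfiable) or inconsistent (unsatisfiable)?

From constraint 12: h ≥ 4. From constraints 8 and 10: h ≤ n and n ≤ 1, so h ≤ 1. But 1 < 4, so no value of h works.

Unsatisfiable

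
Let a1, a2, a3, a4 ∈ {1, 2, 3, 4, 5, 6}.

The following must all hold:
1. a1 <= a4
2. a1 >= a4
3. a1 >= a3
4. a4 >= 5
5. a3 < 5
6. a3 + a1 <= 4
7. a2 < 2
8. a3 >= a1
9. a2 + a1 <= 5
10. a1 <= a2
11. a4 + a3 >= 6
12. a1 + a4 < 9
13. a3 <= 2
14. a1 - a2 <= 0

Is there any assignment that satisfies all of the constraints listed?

Unsatisfiable

From constraints 2 and 4: a1 ≥ a4 and a4 ≥ 5, so a1 ≥ 5. From constraints 8 and 13: a1 ≤ a3 and a3 ≤ 2, so a1 ≤ 2. But 2 < 5, so no value of a1 works.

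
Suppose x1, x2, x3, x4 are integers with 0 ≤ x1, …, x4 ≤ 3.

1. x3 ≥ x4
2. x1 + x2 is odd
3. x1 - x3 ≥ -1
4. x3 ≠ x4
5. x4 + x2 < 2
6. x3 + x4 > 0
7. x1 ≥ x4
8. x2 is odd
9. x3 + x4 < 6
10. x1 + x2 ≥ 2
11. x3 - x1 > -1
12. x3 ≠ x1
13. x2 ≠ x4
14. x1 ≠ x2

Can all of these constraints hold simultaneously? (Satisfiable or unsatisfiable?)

Satisfiable

Take x1 = 2, x2 = 1, x3 = 3, x4 = 0. Then constraint 3: x1 - x3 = -1; constraint 5: x4 + x2 = 1; constraint 6: x3 + x4 = 3, and every other listed constraint is also met.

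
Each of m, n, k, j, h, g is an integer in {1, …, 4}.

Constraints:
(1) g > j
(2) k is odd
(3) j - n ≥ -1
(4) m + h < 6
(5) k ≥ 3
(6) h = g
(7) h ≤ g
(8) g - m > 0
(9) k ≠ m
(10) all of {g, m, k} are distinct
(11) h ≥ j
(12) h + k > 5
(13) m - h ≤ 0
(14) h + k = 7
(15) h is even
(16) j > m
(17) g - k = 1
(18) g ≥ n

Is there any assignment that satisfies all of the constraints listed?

Setting (m, n, k, j, h, g) = (1, 4, 3, 3, 4, 4) satisfies everything: constraint 3: j - n = -1; constraint 4: m + h = 5, and the others follow.

Satisfiable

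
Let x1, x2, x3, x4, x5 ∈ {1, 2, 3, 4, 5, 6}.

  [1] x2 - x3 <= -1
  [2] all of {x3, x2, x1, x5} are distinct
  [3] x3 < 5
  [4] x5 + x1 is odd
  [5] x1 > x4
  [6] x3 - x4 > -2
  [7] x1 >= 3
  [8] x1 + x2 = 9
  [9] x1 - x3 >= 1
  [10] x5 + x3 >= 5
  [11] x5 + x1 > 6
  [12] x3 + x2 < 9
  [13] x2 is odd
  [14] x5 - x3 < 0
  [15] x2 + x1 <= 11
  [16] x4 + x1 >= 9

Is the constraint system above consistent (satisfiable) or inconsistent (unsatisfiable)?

Satisfiable

The assignment x1 = 6, x2 = 3, x3 = 4, x4 = 4, x5 = 1 works:
  constraint 1 holds since x2 - x3 = -1.
  constraint 6 holds since x3 - x4 = 0.
The rest check out directly.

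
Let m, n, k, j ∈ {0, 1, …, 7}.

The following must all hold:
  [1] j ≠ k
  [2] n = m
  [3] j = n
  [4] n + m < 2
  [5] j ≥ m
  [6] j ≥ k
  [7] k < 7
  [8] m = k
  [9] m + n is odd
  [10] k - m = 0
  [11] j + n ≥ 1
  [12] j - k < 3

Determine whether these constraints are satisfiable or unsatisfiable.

From constraints 2, 3, and 8, j = n = m = k, so j = k. But constraint 1 says j ≠ k. Contradiction.

Unsatisfiable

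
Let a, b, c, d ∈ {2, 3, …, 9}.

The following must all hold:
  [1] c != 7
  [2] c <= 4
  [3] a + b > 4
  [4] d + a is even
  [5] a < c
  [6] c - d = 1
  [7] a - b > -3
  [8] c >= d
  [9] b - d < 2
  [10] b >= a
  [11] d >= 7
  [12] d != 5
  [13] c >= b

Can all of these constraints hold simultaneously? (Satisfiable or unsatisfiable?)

From constraints 8 and 11: c ≥ d and d ≥ 7, so c ≥ 7. From constraint 2: c ≤ 4. But 4 < 7, so no value of c works.

Unsatisfiable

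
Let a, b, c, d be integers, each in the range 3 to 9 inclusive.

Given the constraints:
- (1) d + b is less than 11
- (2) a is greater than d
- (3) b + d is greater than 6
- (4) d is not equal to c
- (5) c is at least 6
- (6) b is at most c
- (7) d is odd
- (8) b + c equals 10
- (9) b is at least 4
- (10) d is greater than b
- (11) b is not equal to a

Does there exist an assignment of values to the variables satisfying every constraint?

Satisfiable

Try a = 6, b = 4, c = 6, d = 5.
Check constraint 1: d + b = 9; constraint 3: b + d = 9; constraint 8: b + c = 10. The remaining constraints are straightforward to verify.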